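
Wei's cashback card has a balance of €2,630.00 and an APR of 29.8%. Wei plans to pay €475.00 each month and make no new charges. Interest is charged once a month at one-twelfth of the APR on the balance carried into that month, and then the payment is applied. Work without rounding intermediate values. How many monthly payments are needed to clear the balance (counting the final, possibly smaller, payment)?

Monthly rate r = 29.8%/12 = 2.48333% = 0.0248333.
Recurrence: B ← B·(1+r) − €475.00.
Month 1: interest €65.31; balance after payment €2,220.31.
Month 2: interest €55.14; balance after payment €1,800.45.
Closed form: n = −ln(1 − rB₀/P)/ln(1+r) = −ln(0.8625)/ln(1.02483) ≈ 6.030, so the balance reaches zero during payment 7.

7 months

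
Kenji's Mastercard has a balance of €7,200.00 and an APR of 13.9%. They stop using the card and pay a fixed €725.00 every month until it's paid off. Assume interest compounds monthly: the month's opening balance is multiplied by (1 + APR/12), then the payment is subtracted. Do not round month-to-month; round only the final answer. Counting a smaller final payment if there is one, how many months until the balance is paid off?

Monthly rate r = 13.9%/12 = 1.15833% = 0.0115833.
Recurrence: B ← B·(1+r) − €725.00.
Month 1: interest €83.40; balance after payment €6,558.40.
Month 2: interest €75.97; balance after payment €5,909.37.
Closed form: n = −ln(1 − rB₀/P)/ln(1+r) = −ln(0.88497)/ln(1.01158) ≈ 10.611, so the balance reaches zero during payment 11.

11 months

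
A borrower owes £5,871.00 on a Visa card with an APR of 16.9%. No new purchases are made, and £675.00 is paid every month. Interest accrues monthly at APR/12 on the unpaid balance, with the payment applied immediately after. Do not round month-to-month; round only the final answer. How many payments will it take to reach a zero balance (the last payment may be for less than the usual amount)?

Monthly rate r = 16.9%/12 = 1.40833% = 0.0140833.
Recurrence: B ← B·(1+r) − £675.00.
Month 1: interest £82.68; balance after payment £5,278.68.
Month 2: interest £74.34; balance after payment £4,678.02.
Closed form: n = −ln(1 − rB₀/P)/ln(1+r) = −ln(0.87751)/ln(1.01408) ≈ 9.344, so the balance reaches zero during payment 10.

10 months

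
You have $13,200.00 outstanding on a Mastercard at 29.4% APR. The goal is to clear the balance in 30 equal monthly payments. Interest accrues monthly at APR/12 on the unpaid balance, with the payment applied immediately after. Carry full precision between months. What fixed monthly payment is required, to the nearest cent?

Monthly rate r = 29.4%/12 = 2.45% = 0.0245.
Level-payment amortization: P = B₀·r / (1 − (1+r)^(−n)) = 13200.00·0.0245 / (1 − 1.0245^(−30)).
Denominator 1 − (1+r)^(−30) = 0.516227566.
P = 323.4 / 0.516227566 ≈ 626.47.

$626.47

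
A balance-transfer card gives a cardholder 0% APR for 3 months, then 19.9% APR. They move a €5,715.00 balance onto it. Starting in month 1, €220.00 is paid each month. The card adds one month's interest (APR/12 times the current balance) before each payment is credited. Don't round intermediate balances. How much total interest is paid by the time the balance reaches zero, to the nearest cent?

Promo months 1–3 at r₀ = 0%/12 = 0; months 4+ at r₁ = 19.9%/12 = 0.0165833.
After month 3 (no interest yet): B = €5,715.00 − 3·€220.00 = €5,055.00.
Then at r₁ with €220.00/mo: n₂ = −ln(1 − r₁·B/P)/ln(1+r₁) ≈ 29.17 → 30 more payments.
Total paid = 32·€220.00 + €36.92 = €7,076.92; interest = €7,076.92 − €5,715.00 = €1,361.92.

€1,361.92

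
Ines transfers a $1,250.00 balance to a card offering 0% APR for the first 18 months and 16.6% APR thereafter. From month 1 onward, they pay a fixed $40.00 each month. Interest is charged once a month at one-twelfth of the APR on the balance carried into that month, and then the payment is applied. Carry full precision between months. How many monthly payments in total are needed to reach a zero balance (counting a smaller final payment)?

33 payments

Promo months 1–18 at r₀ = 0%/12 = 0; months 19+ at r₁ = 16.6%/12 = 0.0138333.
After month 18 (no interest yet): B = $1,250.00 − 18·$40.00 = $530.00.
Then at r₁ with $40.00/mo: n₂ = −ln(1 − r₁·B/P)/ln(1+r₁) ≈ 14.74 → 15 more payments.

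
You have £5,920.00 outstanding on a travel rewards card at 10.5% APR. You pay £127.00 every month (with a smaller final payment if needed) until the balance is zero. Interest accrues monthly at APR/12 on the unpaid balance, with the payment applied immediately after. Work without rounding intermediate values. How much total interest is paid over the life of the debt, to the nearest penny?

Monthly rate r = 10.5%/12 = 0.875% = 0.00875.
Payoff takes n = ⌈−ln(1 − rB₀/P)/ln(1+r)⌉ = ⌈60.151⌉ = 61 payments; the last is £19.31.
Total paid = 60·£127.00 + £19.31 = £7,639.31.
Total interest = total paid − principal = £7,639.31 − £5,920.00 = £1,719.31.

£1,719.31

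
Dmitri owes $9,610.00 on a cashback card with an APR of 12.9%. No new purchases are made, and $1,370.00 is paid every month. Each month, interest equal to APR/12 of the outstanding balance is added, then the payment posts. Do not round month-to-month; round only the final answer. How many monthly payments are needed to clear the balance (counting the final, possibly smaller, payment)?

Monthly rate r = 12.9%/12 = 1.075% = 0.01075.
Recurrence: B ← B·(1+r) − $1,370.00.
Month 1: interest $103.31; balance after payment $8,343.31.
Month 2: interest $89.69; balance after payment $7,063.00.
Closed form: n = −ln(1 − rB₀/P)/ln(1+r) = −ln(0.92459)/ln(1.01075) ≈ 7.332, so the balance reaches zero during payment 8.

8 payments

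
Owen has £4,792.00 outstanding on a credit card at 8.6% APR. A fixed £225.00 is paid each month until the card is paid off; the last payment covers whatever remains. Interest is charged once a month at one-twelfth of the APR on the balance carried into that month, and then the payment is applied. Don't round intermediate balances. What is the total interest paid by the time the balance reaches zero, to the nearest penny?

Monthly rate r = 8.6%/12 = 0.716667% = 0.00716667.
Payoff takes n = ⌈−ln(1 − rB₀/P)/ln(1+r)⌉ = ⌈23.193⌉ = 24 payments; the last is £43.52.
Total paid = 23·£225.00 + £43.52 = £5,218.52.
Total interest = total paid − principal = £5,218.52 − £4,792.00 = £426.52.

£426.52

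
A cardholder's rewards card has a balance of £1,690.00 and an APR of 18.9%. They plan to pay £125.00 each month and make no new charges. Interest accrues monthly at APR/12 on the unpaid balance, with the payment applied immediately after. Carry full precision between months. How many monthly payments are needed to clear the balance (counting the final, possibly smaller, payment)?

Monthly rate r = 18.9%/12 = 1.575% = 0.01575.
Recurrence: B ← B·(1+r) − £125.00.
Month 1: interest £26.62; balance after payment £1,591.62.
Month 2: interest £25.07; balance after payment £1,491.69.
Closed form: n = −ln(1 − rB₀/P)/ln(1+r) = −ln(0.78706)/ln(1.01575) ≈ 15.323, so the balance reaches zero during payment 16.

16 months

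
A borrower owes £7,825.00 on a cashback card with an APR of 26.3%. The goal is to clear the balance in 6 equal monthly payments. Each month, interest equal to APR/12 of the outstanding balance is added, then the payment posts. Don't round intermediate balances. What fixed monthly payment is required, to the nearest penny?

Monthly rate r = 26.3%/12 = 2.19167% = 0.0219167.
Level-payment amortization: P = B₀·r / (1 − (1+r)^(−n)) = 7825.00·0.0219167 / (1 − 1.02192^(−6)).
Denominator 1 − (1+r)^(−6) = 0.121974545.
P = 171.498 / 0.121974545 ≈ 1406.01.

£1,406.01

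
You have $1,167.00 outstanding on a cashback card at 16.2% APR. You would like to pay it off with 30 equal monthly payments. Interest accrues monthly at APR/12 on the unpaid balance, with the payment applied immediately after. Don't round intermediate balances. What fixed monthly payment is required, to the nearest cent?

Monthly rate r = 16.2%/12 = 1.35% = 0.0135.
Level-payment amortization: P = B₀·r / (1 − (1+r)^(−n)) = 1167.00·0.0135 / (1 − 1.0135^(−30)).
Denominator 1 − (1+r)^(−30) = 0.331213637.
P = 15.7545 / 0.331213637 ≈ 47.57.

$47.57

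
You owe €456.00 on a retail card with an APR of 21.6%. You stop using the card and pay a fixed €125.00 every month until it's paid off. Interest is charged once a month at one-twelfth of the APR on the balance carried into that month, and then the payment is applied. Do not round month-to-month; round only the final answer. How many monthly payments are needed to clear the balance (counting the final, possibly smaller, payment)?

4 payments

Monthly rate r = 21.6%/12 = 1.8% = 0.018.
Recurrence: B ← B·(1+r) − €125.00.
Month 1: interest €8.21; balance after payment €339.21.
Month 2: interest €6.11; balance after payment €220.31.
Month 3: interest €3.97; balance after payment €99.28.
Month 4: interest €1.79; balance after payment €0.00.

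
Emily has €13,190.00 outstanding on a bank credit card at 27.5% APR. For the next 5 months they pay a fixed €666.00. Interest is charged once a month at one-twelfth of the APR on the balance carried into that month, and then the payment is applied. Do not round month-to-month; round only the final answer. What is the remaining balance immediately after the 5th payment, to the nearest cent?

Monthly rate r = 27.5%/12 = 2.29167% = 0.0229167.
Each month: B ← B·(1+r) − €666.00.
Month 1: interest €302.27; balance after payment €12,826.27.
Month 2: interest €293.94; balance after payment €12,454.21.
Month 3: interest €285.41; balance after payment €12,073.62.
Month 4: interest €276.69; balance after payment €11,684.30.
Month 5: interest €267.77; balance after payment €11,286.07.

€11,286.07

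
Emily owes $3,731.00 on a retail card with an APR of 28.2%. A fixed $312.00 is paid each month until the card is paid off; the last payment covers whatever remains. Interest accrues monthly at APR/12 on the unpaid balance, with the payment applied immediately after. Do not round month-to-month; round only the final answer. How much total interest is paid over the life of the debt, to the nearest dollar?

Monthly rate r = 28.2%/12 = 2.35% = 0.0235.
Payoff takes n = ⌈−ln(1 − rB₀/P)/ln(1+r)⌉ = ⌈14.204⌉ = 15 payments; the last is $64.11.
Total paid = 14·$312.00 + $64.11 = $4,432.11.
Total interest = total paid − principal = $4,432.11 − $3,731.00 = $701.11.

$701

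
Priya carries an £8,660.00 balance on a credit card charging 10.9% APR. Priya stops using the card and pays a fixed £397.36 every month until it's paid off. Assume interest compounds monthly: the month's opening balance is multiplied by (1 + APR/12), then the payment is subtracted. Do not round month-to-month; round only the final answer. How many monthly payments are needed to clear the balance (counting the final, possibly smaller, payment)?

Monthly rate r = 10.9%/12 = 0.908333% = 0.00908333.
Recurrence: B ← B·(1+r) − £397.36.
Month 1: interest £78.66; balance after payment £8,341.30.
Month 2: interest £75.77; balance after payment £8,019.71.
Closed form: n = −ln(1 − rB₀/P)/ln(1+r) = −ln(0.80204)/ln(1.00908) ≈ 24.396, so the balance reaches zero during payment 25.

25 months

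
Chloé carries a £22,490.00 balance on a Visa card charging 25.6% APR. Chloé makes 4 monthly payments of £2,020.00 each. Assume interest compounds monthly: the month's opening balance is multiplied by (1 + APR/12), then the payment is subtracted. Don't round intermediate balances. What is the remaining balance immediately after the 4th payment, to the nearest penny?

Monthly rate r = 25.6%/12 = 2.13333% = 0.0213333.
Each month: B ← B·(1+r) − £2,020.00.
Month 1: interest £479.79; balance after payment £20,949.79.
Month 2: interest £446.93; balance after payment £19,376.72.
Month 3: interest £413.37; balance after payment £17,770.09.
Month 4: interest £379.10; balance after payment £16,129.18.

£16,129.18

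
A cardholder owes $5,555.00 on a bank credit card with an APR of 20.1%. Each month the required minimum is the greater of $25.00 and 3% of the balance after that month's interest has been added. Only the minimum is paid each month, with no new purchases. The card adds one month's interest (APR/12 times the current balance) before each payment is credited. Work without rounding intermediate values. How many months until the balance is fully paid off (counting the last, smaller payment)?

187 months

Monthly rate r = 20.1%/12 = 1.675% = 0.01675.
While 3% of the post-interest balance exceeds $25.00, each month B ← (B·(1+r))·(1 − 0.03), i.e. B shrinks by the factor (1+r)·0.97 = 0.98625.
This holds for months 1–139. Entering month 140 the balance is $810.45; 3% of the post-interest balance is now below $25.00, so the flat $25.00 minimum applies from here.
From month 140 a fixed $25.00 at rate r clears $810.45 in 48 more payments. Total: 139 + 48 = 187 months.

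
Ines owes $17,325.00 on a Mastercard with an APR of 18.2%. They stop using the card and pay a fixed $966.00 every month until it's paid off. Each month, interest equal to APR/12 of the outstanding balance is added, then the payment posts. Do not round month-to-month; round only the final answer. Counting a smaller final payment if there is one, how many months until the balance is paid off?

22 months

Monthly rate r = 18.2%/12 = 1.51667% = 0.0151667.
Recurrence: B ← B·(1+r) − $966.00.
Month 1: interest $262.76; balance after payment $16,621.76.
Month 2: interest $252.10; balance after payment $15,907.86.
Closed form: n = −ln(1 − rB₀/P)/ln(1+r) = −ln(0.72799)/ln(1.01517) ≈ 21.090, so the balance reaches zero during payment 22.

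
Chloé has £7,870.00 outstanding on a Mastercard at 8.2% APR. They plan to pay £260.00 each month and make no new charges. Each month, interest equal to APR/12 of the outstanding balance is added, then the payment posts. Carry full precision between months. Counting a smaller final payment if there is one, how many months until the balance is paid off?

Monthly rate r = 8.2%/12 = 0.683333% = 0.00683333.
Recurrence: B ← B·(1+r) − £260.00.
Month 1: interest £53.78; balance after payment £7,663.78.
Month 2: interest £52.37; balance after payment £7,456.15.
Closed form: n = −ln(1 − rB₀/P)/ln(1+r) = −ln(0.79316)/ln(1.00683) ≈ 34.027, so the balance reaches zero during payment 35.

35 payments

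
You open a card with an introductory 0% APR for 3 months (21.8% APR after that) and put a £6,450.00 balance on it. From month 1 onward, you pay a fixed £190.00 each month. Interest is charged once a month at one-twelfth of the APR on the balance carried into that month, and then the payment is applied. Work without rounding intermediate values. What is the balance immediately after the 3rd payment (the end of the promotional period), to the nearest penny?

£5,880.00

Promo months 1–3 at r₀ = 0%/12 = 0; months 4+ at r₁ = 21.8%/12 = 0.0181667.
After month 3 (no interest yet): B = £6,450.00 − 3·£190.00 = £5,880.00.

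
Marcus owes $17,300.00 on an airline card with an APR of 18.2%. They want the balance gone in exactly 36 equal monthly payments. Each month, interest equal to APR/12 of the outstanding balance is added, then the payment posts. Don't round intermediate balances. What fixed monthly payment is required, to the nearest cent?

Monthly rate r = 18.2%/12 = 1.51667% = 0.0151667.
Level-payment amortization: P = B₀·r / (1 − (1+r)^(−n)) = 17300.00·0.0151667 / (1 − 1.01517^(−36)).
Denominator 1 − (1+r)^(−36) = 0.418358438.
P = 262.383 / 0.418358438 ≈ 627.17.

$627.17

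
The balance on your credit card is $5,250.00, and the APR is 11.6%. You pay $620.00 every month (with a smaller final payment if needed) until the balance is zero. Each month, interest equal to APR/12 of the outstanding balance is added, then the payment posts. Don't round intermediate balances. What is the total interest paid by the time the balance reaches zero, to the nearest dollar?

Monthly rate r = 11.6%/12 = 0.966667% = 0.00966667.
Payoff takes n = ⌈−ln(1 − rB₀/P)/ln(1+r)⌉ = ⌈8.877⌉ = 9 payments; the last is $544.12.
Total paid = 8·$620.00 + $544.12 = $5,504.12.
Total interest = total paid − principal = $5,504.12 − $5,250.00 = $254.12.

$254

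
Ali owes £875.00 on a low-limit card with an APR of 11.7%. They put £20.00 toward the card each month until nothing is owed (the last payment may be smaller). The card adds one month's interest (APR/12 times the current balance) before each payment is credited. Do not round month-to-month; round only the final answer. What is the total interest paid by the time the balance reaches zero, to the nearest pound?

£271

Monthly rate r = 11.7%/12 = 0.975% = 0.00975.
Payoff takes n = ⌈−ln(1 − rB₀/P)/ln(1+r)⌉ = ⌈57.314⌉ = 58 payments; the last is £6.30.
Total paid = 57·£20.00 + £6.30 = £1,146.30.
Total interest = total paid − principal = £1,146.30 − £875.00 = £271.30.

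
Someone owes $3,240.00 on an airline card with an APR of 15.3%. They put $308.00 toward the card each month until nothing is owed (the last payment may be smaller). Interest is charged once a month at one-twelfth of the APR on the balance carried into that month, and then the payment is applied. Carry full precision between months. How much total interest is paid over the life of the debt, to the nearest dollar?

Monthly rate r = 15.3%/12 = 1.275% = 0.01275.
Payoff takes n = ⌈−ln(1 − rB₀/P)/ln(1+r)⌉ = ⌈11.367⌉ = 12 payments; the last is $113.48.
Total paid = 11·$308.00 + $113.48 = $3,501.48.
Total interest = total paid − principal = $3,501.48 − $3,240.00 = $261.48.

$261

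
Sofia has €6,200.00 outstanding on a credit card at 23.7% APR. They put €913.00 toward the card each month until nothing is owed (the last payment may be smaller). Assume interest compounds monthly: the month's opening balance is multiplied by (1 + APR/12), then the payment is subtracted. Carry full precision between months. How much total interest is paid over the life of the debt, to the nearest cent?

€524.72

Monthly rate r = 23.7%/12 = 1.975% = 0.01975.
Payoff takes n = ⌈−ln(1 − rB₀/P)/ln(1+r)⌉ = ⌈7.363⌉ = 8 payments; the last is €333.72.
Total paid = 7·€913.00 + €333.72 = €6,724.72.
Total interest = total paid − principal = €6,724.72 − €6,200.00 = €524.72.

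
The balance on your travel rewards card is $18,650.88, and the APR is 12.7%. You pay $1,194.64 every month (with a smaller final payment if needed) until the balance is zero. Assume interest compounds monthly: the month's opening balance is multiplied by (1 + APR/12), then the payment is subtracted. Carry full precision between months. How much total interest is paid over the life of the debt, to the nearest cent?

$1,843.32

Monthly rate r = 12.7%/12 = 1.05833% = 0.0105833.
Payoff takes n = ⌈−ln(1 − rB₀/P)/ln(1+r)⌉ = ⌈17.154⌉ = 18 payments; the last is $185.32.
Total paid = 17·$1,194.64 + $185.32 = $20,494.20.
Total interest = total paid − principal = $20,494.20 − $18,650.88 = $1,843.32.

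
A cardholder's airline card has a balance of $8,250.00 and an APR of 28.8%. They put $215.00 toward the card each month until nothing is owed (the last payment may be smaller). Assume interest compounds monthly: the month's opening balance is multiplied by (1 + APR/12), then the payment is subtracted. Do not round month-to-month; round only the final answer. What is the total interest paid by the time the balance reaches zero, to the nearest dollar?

$14,753

Monthly rate r = 28.8%/12 = 2.4% = 0.024.
Payoff takes n = ⌈−ln(1 − rB₀/P)/ln(1+r)⌉ = ⌈106.990⌉ = 107 payments; the last is $212.82.
Total paid = 106·$215.00 + $212.82 = $23,002.82.
Total interest = total paid − principal = $23,002.82 − $8,250.00 = $14,752.82.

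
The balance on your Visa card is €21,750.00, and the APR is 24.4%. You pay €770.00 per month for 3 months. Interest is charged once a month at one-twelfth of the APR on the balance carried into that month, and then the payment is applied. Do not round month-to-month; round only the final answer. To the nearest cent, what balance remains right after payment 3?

€20,746.62

Monthly rate r = 24.4%/12 = 2.03333% = 0.0203333.
Each month: B ← B·(1+r) − €770.00.
Month 1: interest €442.25; balance after payment €21,422.25.
Month 2: interest €435.59; balance after payment €21,087.84.
Month 3: interest €428.79; balance after payment €20,746.62.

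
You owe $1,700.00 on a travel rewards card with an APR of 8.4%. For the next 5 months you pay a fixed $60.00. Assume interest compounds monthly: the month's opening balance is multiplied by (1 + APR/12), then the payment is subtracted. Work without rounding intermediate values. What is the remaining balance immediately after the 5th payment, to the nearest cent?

Monthly rate r = 8.4%/12 = 0.7% = 0.007.
Each month: B ← B·(1+r) − $60.00.
Month 1: interest $11.90; balance after payment $1,651.90.
Month 2: interest $11.56; balance after payment $1,603.46.
Month 3: interest $11.22; balance after payment $1,554.69.
Month 4: interest $10.88; balance after payment $1,505.57.
Month 5: interest $10.54; balance after payment $1,456.11.

$1,456.11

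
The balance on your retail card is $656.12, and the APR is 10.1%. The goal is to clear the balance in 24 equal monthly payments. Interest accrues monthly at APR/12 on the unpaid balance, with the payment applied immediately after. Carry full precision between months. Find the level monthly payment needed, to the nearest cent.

$30.31

Monthly rate r = 10.1%/12 = 0.841667% = 0.00841667.
Level-payment amortization: P = B₀·r / (1 − (1+r)^(−n)) = 656.12·0.00841667 / (1 − 1.00842^(−24)).
Denominator 1 − (1+r)^(−24) = 0.182214054.
P = 5.52234 / 0.182214054 ≈ 30.31.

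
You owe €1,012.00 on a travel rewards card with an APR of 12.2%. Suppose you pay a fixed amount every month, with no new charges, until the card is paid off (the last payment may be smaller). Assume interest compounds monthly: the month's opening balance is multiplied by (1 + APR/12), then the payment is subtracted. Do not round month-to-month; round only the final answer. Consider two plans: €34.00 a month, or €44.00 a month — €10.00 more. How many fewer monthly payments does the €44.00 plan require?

Monthly rate r = 12.2%/12 = 1.01667% = 0.0101667.
At €34.00/mo: n = ⌈−ln(1 − rB₀/P)/ln(1+r)⌉ = 36 payments (last €21.45); total interest = total paid − €1,012.00 = €199.45.
At €44.00/mo: 27 payments (last €14.65); total interest €146.65.
Payments saved = 36 − 27 = 9.

9 fewer payments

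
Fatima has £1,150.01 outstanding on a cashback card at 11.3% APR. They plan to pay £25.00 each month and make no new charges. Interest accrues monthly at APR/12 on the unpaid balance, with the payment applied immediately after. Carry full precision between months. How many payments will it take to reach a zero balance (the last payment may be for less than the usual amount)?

61 months

Monthly rate r = 11.3%/12 = 0.941667% = 0.00941667.
Recurrence: B ← B·(1+r) − £25.00.
Month 1: interest £10.83; balance after payment £1,135.84.
Month 2: interest £10.70; balance after payment £1,121.54.
Closed form: n = −ln(1 − rB₀/P)/ln(1+r) = −ln(0.56683)/ln(1.00942) ≈ 60.570, so the balance reaches zero during payment 61.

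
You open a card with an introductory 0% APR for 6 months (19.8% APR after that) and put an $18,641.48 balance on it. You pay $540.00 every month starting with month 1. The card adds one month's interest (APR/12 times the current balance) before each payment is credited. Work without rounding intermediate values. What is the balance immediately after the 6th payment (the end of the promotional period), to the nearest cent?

$15,401.48

Promo months 1–6 at r₀ = 0%/12 = 0; months 7+ at r₁ = 19.8%/12 = 0.0165.
After month 6 (no interest yet): B = $18,641.48 − 6·$540.00 = $15,401.48.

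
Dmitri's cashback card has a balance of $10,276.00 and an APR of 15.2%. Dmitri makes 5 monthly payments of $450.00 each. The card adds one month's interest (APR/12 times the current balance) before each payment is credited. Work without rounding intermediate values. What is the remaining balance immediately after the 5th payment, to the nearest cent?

Monthly rate r = 15.2%/12 = 1.26667% = 0.0126667.
Each month: B ← B·(1+r) − $450.00.
Month 1: interest $130.16; balance after payment $9,956.16.
Month 2: interest $126.11; balance after payment $9,632.27.
Month 3: interest $122.01; balance after payment $9,304.28.
Month 4: interest $117.85; balance after payment $8,972.14.
Month 5: interest $113.65; balance after payment $8,635.78.

$8,635.78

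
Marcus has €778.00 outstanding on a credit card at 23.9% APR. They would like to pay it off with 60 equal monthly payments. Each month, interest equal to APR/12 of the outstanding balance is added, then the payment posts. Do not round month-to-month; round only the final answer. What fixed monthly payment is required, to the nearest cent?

Monthly rate r = 23.9%/12 = 1.99167% = 0.0199167.
Level-payment amortization: P = B₀·r / (1 − (1+r)^(−n)) = 778.00·0.0199167 / (1 − 1.01992^(−60)).
Denominator 1 − (1+r)^(−60) = 0.693719974.
P = 15.4952 / 0.693719974 ≈ 22.34.

€22.34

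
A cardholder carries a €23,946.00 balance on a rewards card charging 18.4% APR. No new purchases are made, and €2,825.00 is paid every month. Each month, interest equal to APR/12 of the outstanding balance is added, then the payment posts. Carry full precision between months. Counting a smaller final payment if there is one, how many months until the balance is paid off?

Monthly rate r = 18.4%/12 = 1.53333% = 0.0153333.
Recurrence: B ← B·(1+r) − €2,825.00.
Month 1: interest €367.17; balance after payment €21,488.17.
Month 2: interest €329.49; balance after payment €18,992.66.
Closed form: n = −ln(1 − rB₀/P)/ln(1+r) = −ln(0.87003)/ln(1.01533) ≈ 9.150, so the balance reaches zero during payment 10.

10 payments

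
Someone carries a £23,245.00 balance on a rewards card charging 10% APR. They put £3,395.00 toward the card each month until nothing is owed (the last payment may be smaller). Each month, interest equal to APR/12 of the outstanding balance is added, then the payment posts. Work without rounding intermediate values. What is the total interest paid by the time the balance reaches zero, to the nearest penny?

Monthly rate r = 10%/12 = 0.833333% = 0.00833333.
Payoff takes n = ⌈−ln(1 − rB₀/P)/ln(1+r)⌉ = ⌈7.079⌉ = 8 payments; the last is £270.12.
Total paid = 7·£3,395.00 + £270.12 = £24,035.12.
Total interest = total paid − principal = £24,035.12 − £23,245.00 = £790.12.

£790.12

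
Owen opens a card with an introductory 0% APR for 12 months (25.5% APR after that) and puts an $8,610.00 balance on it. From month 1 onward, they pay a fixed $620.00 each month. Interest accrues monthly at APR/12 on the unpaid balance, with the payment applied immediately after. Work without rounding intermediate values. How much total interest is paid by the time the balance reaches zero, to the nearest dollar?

$37

Promo months 1–12 at r₀ = 0%/12 = 0; months 13+ at r₁ = 25.5%/12 = 0.02125.
After month 12 (no interest yet): B = $8,610.00 − 12·$620.00 = $1,170.00.
Then at r₁ with $620.00/mo: n₂ = −ln(1 − r₁·B/P)/ln(1+r₁) ≈ 1.95 → 2 more payments.
Total paid = 13·$620.00 + $587.08 = $8,647.08; interest = $8,647.08 − $8,610.00 = $37.08.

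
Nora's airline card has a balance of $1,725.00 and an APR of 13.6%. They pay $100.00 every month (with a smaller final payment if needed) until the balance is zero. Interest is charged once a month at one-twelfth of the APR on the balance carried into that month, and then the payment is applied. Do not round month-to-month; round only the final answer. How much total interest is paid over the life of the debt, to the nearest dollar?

$205

Monthly rate r = 13.6%/12 = 1.13333% = 0.0113333.
Payoff takes n = ⌈−ln(1 − rB₀/P)/ln(1+r)⌉ = ⌈19.303⌉ = 20 payments; the last is $30.40.
Total paid = 19·$100.00 + $30.40 = $1,930.40.
Total interest = total paid − principal = $1,930.40 − $1,725.00 = $205.40.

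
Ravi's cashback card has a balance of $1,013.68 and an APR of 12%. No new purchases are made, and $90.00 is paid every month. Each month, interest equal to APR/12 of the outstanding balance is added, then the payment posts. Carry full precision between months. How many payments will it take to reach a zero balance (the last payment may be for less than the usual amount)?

13 payments

Monthly rate r = 12%/12 = 1% = 0.01.
Recurrence: B ← B·(1+r) − $90.00.
Month 1: interest $10.14; balance after payment $933.82.
Month 2: interest $9.34; balance after payment $853.15.
Closed form: n = −ln(1 − rB₀/P)/ln(1+r) = −ln(0.88737)/ln(1.01) ≈ 12.009, so the balance reaches zero during payment 13.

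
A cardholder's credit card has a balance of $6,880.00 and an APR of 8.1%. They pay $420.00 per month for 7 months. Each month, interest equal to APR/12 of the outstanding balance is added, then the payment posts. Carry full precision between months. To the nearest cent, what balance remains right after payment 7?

Monthly rate r = 8.1%/12 = 0.675% = 0.00675.
Each month: B ← B·(1+r) − $420.00.
Month 1: interest $46.44; balance after payment $6,506.44.
Month 2: interest $43.92; balance after payment $6,130.36.
Month 3: interest $41.38; balance after payment $5,751.74.
Month 4: interest $38.82; balance after payment $5,370.56.
Month 5: interest $36.25; balance after payment $4,986.81.
Month 6: interest $33.66; balance after payment $4,600.47.
Month 7: interest $31.05; balance after payment $4,211.53.

$4,211.53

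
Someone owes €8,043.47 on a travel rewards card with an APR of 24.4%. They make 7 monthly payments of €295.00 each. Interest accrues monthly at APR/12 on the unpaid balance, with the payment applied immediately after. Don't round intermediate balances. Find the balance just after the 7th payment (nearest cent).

€7,065.25

Monthly rate r = 24.4%/12 = 2.03333% = 0.0203333.
Each month: B ← B·(1+r) − €295.00.
Month 1: interest €163.55; balance after payment €7,912.02.
Month 2: interest €160.88; balance after payment €7,777.90.
Month 3: interest €158.15; balance after payment €7,641.05.
Month 4: interest €155.37; balance after payment €7,501.42.
Month 5: interest €152.53; balance after payment €7,358.95.
Month 6: interest €149.63; balance after payment €7,213.58.
Month 7: interest €146.68; balance after payment €7,065.25.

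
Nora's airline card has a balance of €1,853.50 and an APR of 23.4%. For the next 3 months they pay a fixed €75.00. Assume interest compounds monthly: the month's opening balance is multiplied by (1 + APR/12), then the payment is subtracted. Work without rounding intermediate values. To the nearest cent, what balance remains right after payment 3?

€1,734.64

Monthly rate r = 23.4%/12 = 1.95% = 0.0195.
Each month: B ← B·(1+r) − €75.00.
Month 1: interest €36.14; balance after payment €1,814.64.
Month 2: interest €35.39; balance after payment €1,775.03.
Month 3: interest €34.61; balance after payment €1,734.64.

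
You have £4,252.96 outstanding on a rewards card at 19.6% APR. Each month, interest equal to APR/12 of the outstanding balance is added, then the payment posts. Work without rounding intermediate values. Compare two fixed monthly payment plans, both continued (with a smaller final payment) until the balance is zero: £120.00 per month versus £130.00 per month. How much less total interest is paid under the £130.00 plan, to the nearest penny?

Monthly rate r = 19.6%/12 = 1.63333% = 0.0163333.
At £120.00/mo: n = ⌈−ln(1 − rB₀/P)/ln(1+r)⌉ = 54 payments (last £45.80); total interest = total paid − £4,252.96 = £2,152.84.
At £130.00/mo: 48 payments (last £23.01); total interest £1,880.05.
Interest saved = £2,152.84 − £1,880.05 = £272.79.

£272.79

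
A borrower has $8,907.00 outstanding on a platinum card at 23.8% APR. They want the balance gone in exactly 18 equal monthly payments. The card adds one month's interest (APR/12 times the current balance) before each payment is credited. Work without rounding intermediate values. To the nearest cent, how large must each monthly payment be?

Monthly rate r = 23.8%/12 = 1.98333% = 0.0198333.
Level-payment amortization: P = B₀·r / (1 − (1+r)^(−n)) = 8907.00·0.0198333 / (1 − 1.01983^(−18)).
Denominator 1 − (1+r)^(−18) = 0.297778133.
P = 176.656 / 0.297778133 ≈ 593.25.

$593.25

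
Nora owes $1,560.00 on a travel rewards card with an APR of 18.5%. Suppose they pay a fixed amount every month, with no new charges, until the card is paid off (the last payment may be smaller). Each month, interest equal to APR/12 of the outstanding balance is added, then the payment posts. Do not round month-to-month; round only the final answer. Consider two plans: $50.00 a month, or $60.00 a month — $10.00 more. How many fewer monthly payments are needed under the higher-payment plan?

Monthly rate r = 18.5%/12 = 1.54167% = 0.0154167.
At $50.00/mo: n = ⌈−ln(1 − rB₀/P)/ln(1+r)⌉ = 43 payments (last $43.48); total interest = total paid − $1,560.00 = $583.48.
At $60.00/mo: 34 payments (last $28.93); total interest $448.93.
Payments saved = 43 − 34 = 9.

9 fewer payments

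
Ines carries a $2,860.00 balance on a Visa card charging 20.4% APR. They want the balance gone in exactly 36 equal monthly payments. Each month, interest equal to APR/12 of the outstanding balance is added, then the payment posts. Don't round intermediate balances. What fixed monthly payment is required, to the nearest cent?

$106.87

Monthly rate r = 20.4%/12 = 1.7% = 0.017.
Level-payment amortization: P = B₀·r / (1 − (1+r)^(−n)) = 2860.00·0.017 / (1 − 1.017^(−36)).
Denominator 1 − (1+r)^(−36) = 0.454938264.
P = 48.62 / 0.454938264 ≈ 106.87.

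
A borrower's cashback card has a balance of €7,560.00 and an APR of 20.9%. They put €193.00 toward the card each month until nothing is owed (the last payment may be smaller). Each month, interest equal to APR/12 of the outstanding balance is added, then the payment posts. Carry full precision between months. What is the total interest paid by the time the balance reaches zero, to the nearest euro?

Monthly rate r = 20.9%/12 = 1.74167% = 0.0174167.
Payoff takes n = ⌈−ln(1 − rB₀/P)/ln(1+r)⌉ = ⌈66.395⌉ = 67 payments; the last is €76.59.
Total paid = 66·€193.00 + €76.59 = €12,814.59.
Total interest = total paid − principal = €12,814.59 − €7,560.00 = €5,254.59.

€5,255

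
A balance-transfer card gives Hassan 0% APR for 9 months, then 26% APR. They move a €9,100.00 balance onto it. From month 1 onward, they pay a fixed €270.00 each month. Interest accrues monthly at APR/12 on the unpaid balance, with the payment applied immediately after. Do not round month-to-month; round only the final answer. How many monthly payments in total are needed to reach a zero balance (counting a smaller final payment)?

Promo months 1–9 at r₀ = 0%/12 = 0; months 10+ at r₁ = 26%/12 = 0.0216667.
After month 9 (no interest yet): B = €9,100.00 − 9·€270.00 = €6,670.00.
Then at r₁ with €270.00/mo: n₂ = −ln(1 − r₁·B/P)/ln(1+r₁) ≈ 35.75 → 36 more payments.

45 payments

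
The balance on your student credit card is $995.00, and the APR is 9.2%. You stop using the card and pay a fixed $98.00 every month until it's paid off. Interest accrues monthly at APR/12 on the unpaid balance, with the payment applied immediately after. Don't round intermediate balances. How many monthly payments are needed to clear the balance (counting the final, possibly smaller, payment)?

11 payments

Monthly rate r = 9.2%/12 = 0.766667% = 0.00766667.
Recurrence: B ← B·(1+r) − $98.00.
Month 1: interest $7.63; balance after payment $904.63.
Month 2: interest $6.94; balance after payment $813.56.
Closed form: n = −ln(1 − rB₀/P)/ln(1+r) = −ln(0.92216)/ln(1.00767) ≈ 10.610, so the balance reaches zero during payment 11.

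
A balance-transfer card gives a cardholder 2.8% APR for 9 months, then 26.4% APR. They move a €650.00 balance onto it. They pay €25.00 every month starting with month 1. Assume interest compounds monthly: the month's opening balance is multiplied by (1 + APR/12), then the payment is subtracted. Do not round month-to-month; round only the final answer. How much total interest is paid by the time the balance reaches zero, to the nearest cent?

Promo months 1–9 at r₀ = 2.8%/12 = 0.00233333; months 10+ at r₁ = 26.4%/12 = 0.022.
After month 9: iterate B ← B·(1+r₀) − €25.00 for 9 months → €436.67.
Then at r₁ with €25.00/mo: n₂ = −ln(1 − r₁·B/P)/ln(1+r₁) ≈ 22.28 → 23 more payments.
Total paid = 31·€25.00 + €7.16 = €782.16; interest = €782.16 − €650.00 = €132.16.

€132.16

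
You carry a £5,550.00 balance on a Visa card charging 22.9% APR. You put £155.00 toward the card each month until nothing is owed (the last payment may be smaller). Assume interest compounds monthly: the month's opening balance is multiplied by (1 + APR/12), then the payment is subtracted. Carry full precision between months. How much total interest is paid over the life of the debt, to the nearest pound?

£3,878

Monthly rate r = 22.9%/12 = 1.90833% = 0.0190833.
Payoff takes n = ⌈−ln(1 − rB₀/P)/ln(1+r)⌉ = ⌈60.826⌉ = 61 payments; the last is £128.20.
Total paid = 60·£155.00 + £128.20 = £9,428.20.
Total interest = total paid − principal = £9,428.20 − £5,550.00 = £3,878.20.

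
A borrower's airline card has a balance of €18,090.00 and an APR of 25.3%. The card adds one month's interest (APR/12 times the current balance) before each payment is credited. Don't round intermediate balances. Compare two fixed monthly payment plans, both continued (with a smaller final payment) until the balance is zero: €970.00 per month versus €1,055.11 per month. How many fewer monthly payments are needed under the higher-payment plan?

2 fewer payments

Monthly rate r = 25.3%/12 = 2.10833% = 0.0210833.
At €970.00/mo: n = ⌈−ln(1 − rB₀/P)/ln(1+r)⌉ = 24 payments (last €915.00); total interest = total paid − €18,090.00 = €5,135.00.
At €1,055.11/mo: 22 payments (last €531.19); total interest €4,598.50.
Payments saved = 24 − 22 = 2.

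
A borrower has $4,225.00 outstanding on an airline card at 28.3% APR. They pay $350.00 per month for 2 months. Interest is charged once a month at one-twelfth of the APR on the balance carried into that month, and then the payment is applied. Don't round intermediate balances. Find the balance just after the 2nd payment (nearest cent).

$3,718.37

Monthly rate r = 28.3%/12 = 2.35833% = 0.0235833.
Each month: B ← B·(1+r) − $350.00.
Month 1: interest $99.64; balance after payment $3,974.64.
Month 2: interest $93.74; balance after payment $3,718.37.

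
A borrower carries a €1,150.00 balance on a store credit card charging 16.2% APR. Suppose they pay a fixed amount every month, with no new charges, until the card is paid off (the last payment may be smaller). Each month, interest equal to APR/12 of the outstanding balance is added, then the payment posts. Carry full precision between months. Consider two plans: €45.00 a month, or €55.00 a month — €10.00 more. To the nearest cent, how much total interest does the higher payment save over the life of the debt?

€59.57

Monthly rate r = 16.2%/12 = 1.35% = 0.0135.
At €45.00/mo: n = ⌈−ln(1 − rB₀/P)/ln(1+r)⌉ = 32 payments (last €24.97); total interest = total paid − €1,150.00 = €269.97.
At €55.00/mo: 25 payments (last €40.40); total interest €210.40.
Interest saved = €269.97 − €210.40 = €59.57.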